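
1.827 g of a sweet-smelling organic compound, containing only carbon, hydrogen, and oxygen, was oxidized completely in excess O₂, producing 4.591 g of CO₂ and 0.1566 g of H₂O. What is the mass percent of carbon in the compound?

mol C = 4.591 g CO₂ ÷ 44.009 g/mol = 0.10432 mol
mol H = 2 × 0.1566 g H₂O ÷ 18.015 g/mol = 0.017386 mol
mass O = 1.827 − (1.2530 + 0.017525) = 0.55649 g → mol O = 0.55649 ÷ 15.999 = 0.034783 mol
mass % C = 1.2530 g ÷ 1.827 g × 100%

68.58%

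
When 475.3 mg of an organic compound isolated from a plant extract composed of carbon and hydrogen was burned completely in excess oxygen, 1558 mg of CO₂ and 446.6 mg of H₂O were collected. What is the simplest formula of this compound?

C5H7

mol C = 1.558 g CO₂ ÷ 44.009 g/mol = 0.035402 mol
mol H = 2 × 0.4466 g H₂O ÷ 18.015 g/mol = 0.049581 mol
Divide by the smallest (0.035402 mol): C 1.000, H 1.401
Multiplying each by 5 gives whole numbers: C 5.00, H 7.00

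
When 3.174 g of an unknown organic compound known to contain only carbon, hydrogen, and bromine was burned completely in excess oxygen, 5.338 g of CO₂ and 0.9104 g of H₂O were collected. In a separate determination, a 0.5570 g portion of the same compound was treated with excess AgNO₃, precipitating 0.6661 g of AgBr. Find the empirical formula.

C6H5Br

mol C = 5.338 g CO₂ ÷ 44.009 g/mol = 0.12129 mol
mol H = 2 × 0.9104 g H₂O ÷ 18.015 g/mol = 0.10107 mol
From the AgBr data: mol Br per gram of compound = (0.6661 ÷ 187.772) ÷ 0.5570 = 0.0063687 mol/g, so in the 3.174 g combustion sample mol Br = 0.020214 mol
Divide by the smallest (0.020214 mol): C 6.000, H 5.000, Br 1.000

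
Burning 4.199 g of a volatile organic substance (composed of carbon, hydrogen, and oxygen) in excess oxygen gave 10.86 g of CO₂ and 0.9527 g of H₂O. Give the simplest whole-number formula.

mol C = 10.86 g CO₂ ÷ 44.009 g/mol = 0.24677 mol
mol H = 2 × 0.9527 g H₂O ÷ 18.015 g/mol = 0.10577 mol
mass O = 4.199 − (2.9639 + 0.10661) = 1.1285 g → mol O = 1.1285 ÷ 15.999 = 0.070533 mol
Divide by the smallest (0.070533 mol): C 3.499, H 1.500, O 1.000
Multiplying each by 2 gives whole numbers: C 7.00, H 3.00, O 2.00

C7H3O2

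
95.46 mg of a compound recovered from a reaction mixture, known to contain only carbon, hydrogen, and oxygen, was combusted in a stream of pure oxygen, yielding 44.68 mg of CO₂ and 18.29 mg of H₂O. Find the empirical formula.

CH2O5

mol C = 0.04468 g CO₂ ÷ 44.009 g/mol = 0.0010152 mol
mol H = 2 × 0.01829 g H₂O ÷ 18.015 g/mol = 0.0020305 mol
mass O = 0.09546 − (0.012194 + 0.0020468) = 0.081219 g → mol O = 0.081219 ÷ 15.999 = 0.0050765 mol
Divide by the smallest (0.0010152 mol): C 1.000, H 2.000, O 5.000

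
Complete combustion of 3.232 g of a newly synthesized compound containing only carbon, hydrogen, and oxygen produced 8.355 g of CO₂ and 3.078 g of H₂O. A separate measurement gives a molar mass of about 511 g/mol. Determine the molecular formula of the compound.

mol C = 8.355 g CO₂ ÷ 44.009 g/mol = 0.18985 mol
mol H = 2 × 3.078 g H₂O ÷ 18.015 g/mol = 0.34172 mol
mass O = 3.232 − (2.2803 + 0.34445) = 0.60729 g → mol O = 0.60729 ÷ 15.999 = 0.037958 mol
Divide by the smallest (0.037958 mol): C 5.001, H 9.002, O 1.000
Empirical formula: C5H9O
Empirical-formula mass = 85.13 g/mol; 511 ÷ 85.13 ≈ 6, so the molecular formula is C30H54O6.

C30H54O6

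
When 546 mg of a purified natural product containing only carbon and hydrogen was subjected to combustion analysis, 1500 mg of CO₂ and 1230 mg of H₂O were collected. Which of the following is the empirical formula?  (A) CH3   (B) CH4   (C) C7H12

(B) CH4

mol C = 1.50 g CO₂ ÷ 44.009 g/mol = 0.03408 mol
mol H = 2 × 1.23 g H₂O ÷ 18.015 g/mol = 0.1366 mol
Divide by the smallest (0.03408 mol): C 1.000, H 4.006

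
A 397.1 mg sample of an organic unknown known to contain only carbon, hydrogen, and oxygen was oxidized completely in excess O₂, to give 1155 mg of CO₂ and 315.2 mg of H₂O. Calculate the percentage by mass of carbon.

mol C = 1.155 g CO₂ ÷ 44.009 g/mol = 0.026245 mol
mol H = 2 × 0.3152 g H₂O ÷ 18.015 g/mol = 0.034993 mol
mass O = 0.3971 − (0.31522 + 0.035273) = 0.046603 g → mol O = 0.046603 ÷ 15.999 = 0.0029129 mol
mass % C = 0.31522 g ÷ 0.3971 g × 100%

79.38%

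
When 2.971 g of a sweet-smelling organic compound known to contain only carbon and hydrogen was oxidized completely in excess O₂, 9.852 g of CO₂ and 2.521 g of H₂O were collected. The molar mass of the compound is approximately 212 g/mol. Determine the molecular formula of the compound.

mol C = 9.852 g CO₂ ÷ 44.009 g/mol = 0.22386 mol
mol H = 2 × 2.521 g H₂O ÷ 18.015 g/mol = 0.27988 mol
Divide by the smallest (0.22386 mol): C 1.000, H 1.250
Multiplying each by 4 gives whole numbers: C 4.00, H 5.00
Empirical formula: C4H5
Empirical-formula mass = 53.08 g/mol; 212 ÷ 53.08 ≈ 4, so the molecular formula is C16H20.

C16H20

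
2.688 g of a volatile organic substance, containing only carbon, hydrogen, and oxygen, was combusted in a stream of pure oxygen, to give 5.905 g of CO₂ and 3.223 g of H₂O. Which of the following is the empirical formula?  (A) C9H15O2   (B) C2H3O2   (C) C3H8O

(C) C3H8O

mol C = 5.905 g CO₂ ÷ 44.009 g/mol = 0.13418 mol
mol H = 2 × 3.223 g H₂O ÷ 18.015 g/mol = 0.35781 mol
mass O = 2.688 − (1.6116 + 0.36068) = 0.71572 g → mol O = 0.71572 ÷ 15.999 = 0.044736 mol
Divide by the smallest (0.044736 mol): C 2.999, H 7.998, O 1.000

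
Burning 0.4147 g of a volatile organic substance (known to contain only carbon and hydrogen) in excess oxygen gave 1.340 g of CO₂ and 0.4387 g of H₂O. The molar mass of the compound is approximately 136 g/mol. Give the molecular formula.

C10H16

mol C = 1.340 g CO₂ ÷ 44.009 g/mol = 0.030448 mol
mol H = 2 × 0.4387 g H₂O ÷ 18.015 g/mol = 0.048704 mol
Divide by the smallest (0.030448 mol): C 1.000, H 1.600
Multiplying each by 5 gives whole numbers: C 5.00, H 8.00
Empirical formula: C5H8
Empirical-formula mass = 68.12 g/mol; 136 ÷ 68.12 ≈ 2, so the molecular formula is C10H16.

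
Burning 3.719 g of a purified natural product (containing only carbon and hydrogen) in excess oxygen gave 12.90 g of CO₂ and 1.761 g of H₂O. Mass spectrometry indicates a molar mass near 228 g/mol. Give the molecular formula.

mol C = 12.90 g CO₂ ÷ 44.009 g/mol = 0.29312 mol
mol H = 2 × 1.761 g H₂O ÷ 18.015 g/mol = 0.19550 mol
Divide by the smallest (0.19550 mol): C 1.499, H 1.000
Multiplying each by 2 gives whole numbers: C 3.00, H 2.00
Empirical formula: C3H2
Empirical-formula mass = 38.05 g/mol; 228 ÷ 38.05 ≈ 6, so the molecular formula is C18H12.

C18H12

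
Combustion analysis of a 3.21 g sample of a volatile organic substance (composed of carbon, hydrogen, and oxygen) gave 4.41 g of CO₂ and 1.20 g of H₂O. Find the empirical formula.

mol C = 4.41 g CO₂ ÷ 44.009 g/mol = 0.1002 mol
mol H = 2 × 1.20 g H₂O ÷ 18.015 g/mol = 0.1332 mol
mass O = 3.21 − (1.204 + 0.1343) = 1.872 g → mol O = 1.872 ÷ 15.999 = 0.1170 mol
Divide by the smallest (0.1002 mol): C 1.000, H 1.329, O 1.168
Multiplying each by 6 gives whole numbers: C 6.00, H 7.98, O 7.01

C6H8O7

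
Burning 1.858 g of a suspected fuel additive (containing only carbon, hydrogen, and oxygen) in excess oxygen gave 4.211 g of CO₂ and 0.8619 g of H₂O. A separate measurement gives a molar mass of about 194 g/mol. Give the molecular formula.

mol C = 4.211 g CO₂ ÷ 44.009 g/mol = 0.095685 mol
mol H = 2 × 0.8619 g H₂O ÷ 18.015 g/mol = 0.095687 mol
mass O = 1.858 − (1.1493 + 0.096452) = 0.61228 g → mol O = 0.61228 ÷ 15.999 = 0.038270 mol
Divide by the smallest (0.038270 mol): C 2.500, H 2.500, O 1.000
Multiplying each by 2 gives whole numbers: C 5.00, H 5.00, O 2.00
Empirical formula: C5H5O2
Empirical-formula mass = 97.09 g/mol; 194 ÷ 97.09 ≈ 2, so the molecular formula is C10H10O4.

C10H10O4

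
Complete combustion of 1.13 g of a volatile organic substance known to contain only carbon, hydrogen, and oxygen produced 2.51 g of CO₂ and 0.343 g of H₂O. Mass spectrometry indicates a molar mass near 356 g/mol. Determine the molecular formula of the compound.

mol C = 2.51 g CO₂ ÷ 44.009 g/mol = 0.05703 mol
mol H = 2 × 0.343 g H₂O ÷ 18.015 g/mol = 0.03808 mol
mass O = 1.13 − (0.6850 + 0.03838) = 0.4066 g → mol O = 0.4066 ÷ 15.999 = 0.02541 mol
Divide by the smallest (0.02541 mol): C 2.244, H 1.498, O 1.000
Multiplying each by 4 gives whole numbers: C 8.98, H 5.99, O 4.00
Empirical formula: C9H6O4
Empirical-formula mass = 178.14 g/mol; 356 ÷ 178.14 ≈ 2, so the molecular formula is C18H12O8.

C18H12O8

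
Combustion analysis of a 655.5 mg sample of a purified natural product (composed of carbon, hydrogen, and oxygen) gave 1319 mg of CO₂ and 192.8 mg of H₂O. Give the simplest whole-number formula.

mol C = 1.319 g CO₂ ÷ 44.009 g/mol = 0.029971 mol
mol H = 2 × 0.1928 g H₂O ÷ 18.015 g/mol = 0.021404 mol
mass O = 0.6555 − (0.35998 + 0.021576) = 0.27394 g → mol O = 0.27394 ÷ 15.999 = 0.017122 mol
Divide by the smallest (0.017122 mol): C 1.750, H 1.250, O 1.000
Multiplying each by 4 gives whole numbers: C 7.00, H 5.00, O 4.00

C7H5O4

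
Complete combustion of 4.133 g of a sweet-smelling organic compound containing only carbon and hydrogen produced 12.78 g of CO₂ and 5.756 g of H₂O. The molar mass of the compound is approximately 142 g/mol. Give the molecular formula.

mol C = 12.78 g CO₂ ÷ 44.009 g/mol = 0.29040 mol
mol H = 2 × 5.756 g H₂O ÷ 18.015 g/mol = 0.63902 mol
Divide by the smallest (0.29040 mol): C 1.000, H 2.201
Multiplying each by 5 gives whole numbers: C 5.00, H 11.00
Empirical formula: C5H11
Empirical-formula mass = 71.14 g/mol; 142 ÷ 71.14 ≈ 2, so the molecular formula is C10H22.

C10H22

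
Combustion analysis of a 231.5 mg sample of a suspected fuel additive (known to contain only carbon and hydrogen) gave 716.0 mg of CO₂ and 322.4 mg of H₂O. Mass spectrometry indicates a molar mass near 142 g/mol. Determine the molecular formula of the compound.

C10H22

mol C = 0.7160 g CO₂ ÷ 44.009 g/mol = 0.016269 mol
mol H = 2 × 0.3224 g H₂O ÷ 18.015 g/mol = 0.035792 mol
Divide by the smallest (0.016269 mol): C 1.000, H 2.200
Multiplying each by 5 gives whole numbers: C 5.00, H 11.00
Empirical formula: C5H11
Empirical-formula mass = 71.14 g/mol; 142 ÷ 71.14 ≈ 2, so the molecular formula is C10H22.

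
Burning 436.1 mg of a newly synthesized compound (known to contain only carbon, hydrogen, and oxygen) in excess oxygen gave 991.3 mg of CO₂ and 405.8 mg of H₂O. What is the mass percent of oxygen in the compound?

mol C = 0.9913 g CO₂ ÷ 44.009 g/mol = 0.022525 mol
mol H = 2 × 0.4058 g H₂O ÷ 18.015 g/mol = 0.045051 mol
mass O = 0.4361 − (0.27055 + 0.045412) = 0.12014 g → mol O = 0.12014 ÷ 15.999 = 0.0075093 mol
mass % O = 0.12014 g ÷ 0.4361 g × 100%

27.55%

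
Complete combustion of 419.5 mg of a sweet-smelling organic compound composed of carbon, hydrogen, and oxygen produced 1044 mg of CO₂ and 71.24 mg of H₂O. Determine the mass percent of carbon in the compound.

mol C = 1.044 g CO₂ ÷ 44.009 g/mol = 0.023722 mol
mol H = 2 × 0.07124 g H₂O ÷ 18.015 g/mol = 0.0079090 mol
mass O = 0.4195 − (0.28493 + 0.0079722) = 0.12660 g → mol O = 0.12660 ÷ 15.999 = 0.0079129 mol
mass % C = 0.28493 g ÷ 0.4195 g × 100%

67.92%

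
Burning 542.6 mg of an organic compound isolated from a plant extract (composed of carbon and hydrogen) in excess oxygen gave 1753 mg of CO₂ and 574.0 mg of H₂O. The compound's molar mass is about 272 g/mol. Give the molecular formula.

C20H32

mol C = 1.753 g CO₂ ÷ 44.009 g/mol = 0.039833 mol
mol H = 2 × 0.5740 g H₂O ÷ 18.015 g/mol = 0.063725 mol
Divide by the smallest (0.039833 mol): C 1.000, H 1.600
Multiplying each by 5 gives whole numbers: C 5.00, H 8.00
Empirical formula: C5H8
Empirical-formula mass = 68.12 g/mol; 272 ÷ 68.12 ≈ 4, so the molecular formula is C20H32.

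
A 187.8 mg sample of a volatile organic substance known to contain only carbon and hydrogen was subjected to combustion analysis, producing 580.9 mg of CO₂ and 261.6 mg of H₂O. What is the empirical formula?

mol C = 0.5809 g CO₂ ÷ 44.009 g/mol = 0.013200 mol
mol H = 2 × 0.2616 g H₂O ÷ 18.015 g/mol = 0.029042 mol
Divide by the smallest (0.013200 mol): C 1.000, H 2.200
Multiplying each by 5 gives whole numbers: C 5.00, H 11.00

C5H11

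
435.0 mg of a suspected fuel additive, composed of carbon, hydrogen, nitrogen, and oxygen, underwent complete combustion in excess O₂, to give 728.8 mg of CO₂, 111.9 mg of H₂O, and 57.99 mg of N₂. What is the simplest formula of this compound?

C8H6N2O5

mol C = 0.7288 g CO₂ ÷ 44.009 g/mol = 0.016560 mol
mol H = 2 × 0.1119 g H₂O ÷ 18.015 g/mol = 0.012423 mol
mol N = 2 × 0.05799 g N₂ ÷ 28.014 g/mol = 0.0041401 mol
mass O = 0.4350 − (0.19891 + 0.012522 + 0.057990) = 0.16558 g → mol O = 0.16558 ÷ 15.999 = 0.010350 mol
Divide by the smallest (0.0041401 mol): C 4.000, H 3.001, N 1.000, O 2.500
Multiplying each by 2 gives whole numbers: C 8.00, H 6.00, N 2.00, O 5.00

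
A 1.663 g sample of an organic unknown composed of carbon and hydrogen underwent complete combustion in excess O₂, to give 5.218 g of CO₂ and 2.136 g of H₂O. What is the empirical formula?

CH2

mol C = 5.218 g CO₂ ÷ 44.009 g/mol = 0.11857 mol
mol H = 2 × 2.136 g H₂O ÷ 18.015 g/mol = 0.23714 mol
Divide by the smallest (0.11857 mol): C 1.000, H 2.000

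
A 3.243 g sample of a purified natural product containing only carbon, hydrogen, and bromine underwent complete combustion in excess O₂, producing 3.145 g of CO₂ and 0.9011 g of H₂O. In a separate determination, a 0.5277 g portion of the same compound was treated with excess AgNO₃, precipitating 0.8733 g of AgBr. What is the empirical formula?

C5H7Br2

mol C = 3.145 g CO₂ ÷ 44.009 g/mol = 0.071463 mol
mol H = 2 × 0.9011 g H₂O ÷ 18.015 g/mol = 0.10004 mol
From the AgBr data: mol Br per gram of compound = (0.8733 ÷ 187.772) ÷ 0.5277 = 0.0088134 mol/g, so in the 3.243 g combustion sample mol Br = 0.028582 mol
Divide by the smallest (0.028582 mol): C 2.500, H 3.500, Br 1.000
Multiplying each by 2 gives whole numbers: C 5.00, H 7.00, Br 2.00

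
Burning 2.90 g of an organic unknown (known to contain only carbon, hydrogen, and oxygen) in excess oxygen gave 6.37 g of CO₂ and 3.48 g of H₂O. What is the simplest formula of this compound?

mol C = 6.37 g CO₂ ÷ 44.009 g/mol = 0.1447 mol
mol H = 2 × 3.48 g H₂O ÷ 18.015 g/mol = 0.3863 mol
mass O = 2.90 − (1.739 + 0.3894) = 0.7721 g → mol O = 0.7721 ÷ 15.999 = 0.04826 mol
Divide by the smallest (0.04826 mol): C 2.999, H 8.006, O 1.000

C3H8O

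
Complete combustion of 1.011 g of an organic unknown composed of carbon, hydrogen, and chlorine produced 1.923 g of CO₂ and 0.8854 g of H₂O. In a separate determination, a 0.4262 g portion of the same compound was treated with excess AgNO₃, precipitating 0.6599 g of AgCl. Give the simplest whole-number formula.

mol C = 1.923 g CO₂ ÷ 44.009 g/mol = 0.043696 mol
mol H = 2 × 0.8854 g H₂O ÷ 18.015 g/mol = 0.098296 mol
From the AgCl data: mol Cl per gram of compound = (0.6599 ÷ 143.318) ÷ 0.4262 = 0.010803 mol/g, so in the 1.011 g combustion sample mol Cl = 0.010922 mol
Divide by the smallest (0.010922 mol): C 4.001, H 9.000, Cl 1.000

C4H9Cl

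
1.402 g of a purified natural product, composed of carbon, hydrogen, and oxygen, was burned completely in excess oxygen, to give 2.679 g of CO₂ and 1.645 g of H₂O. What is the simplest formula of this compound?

C2H6O

mol C = 2.679 g CO₂ ÷ 44.009 g/mol = 0.060874 mol
mol H = 2 × 1.645 g H₂O ÷ 18.015 g/mol = 0.18263 mol
mass O = 1.402 − (0.73116 + 0.18409) = 0.48676 g → mol O = 0.48676 ÷ 15.999 = 0.030424 mol
Divide by the smallest (0.030424 mol): C 2.001, H 6.003, O 1.000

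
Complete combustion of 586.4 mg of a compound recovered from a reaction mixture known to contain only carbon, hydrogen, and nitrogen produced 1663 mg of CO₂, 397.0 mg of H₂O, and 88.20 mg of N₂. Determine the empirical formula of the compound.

C6H7N

mol C = 1.663 g CO₂ ÷ 44.009 g/mol = 0.037788 mol
mol H = 2 × 0.3970 g H₂O ÷ 18.015 g/mol = 0.044074 mol
mol N = 2 × 0.08820 g N₂ ÷ 28.014 g/mol = 0.0062969 mol
Divide by the smallest (0.0062969 mol): C 6.001, H 6.999, N 1.000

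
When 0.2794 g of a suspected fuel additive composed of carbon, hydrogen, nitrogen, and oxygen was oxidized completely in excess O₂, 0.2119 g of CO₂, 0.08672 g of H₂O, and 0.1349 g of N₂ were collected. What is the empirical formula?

mol C = 0.2119 g CO₂ ÷ 44.009 g/mol = 0.0048149 mol
mol H = 2 × 0.08672 g H₂O ÷ 18.015 g/mol = 0.0096275 mol
mol N = 2 × 0.1349 g N₂ ÷ 28.014 g/mol = 0.0096309 mol
mass O = 0.2794 − (0.057832 + 0.0097046 + 0.13490) = 0.076963 g → mol O = 0.076963 ÷ 15.999 = 0.0048105 mol
Divide by the smallest (0.0048105 mol): C 1.001, H 2.001, N 2.002, O 1.000

CH2N2O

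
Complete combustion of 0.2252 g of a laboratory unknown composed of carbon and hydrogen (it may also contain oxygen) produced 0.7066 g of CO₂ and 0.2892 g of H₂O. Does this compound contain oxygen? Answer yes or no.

no

mol C = 0.7066 g CO₂ ÷ 44.009 g/mol = 0.016056 mol
mol H = 2 × 0.2892 g H₂O ÷ 18.015 g/mol = 0.032107 mol
C and H together account for 0.22521 g — essentially the entire 0.2252 g sample — so the compound contains no oxygen.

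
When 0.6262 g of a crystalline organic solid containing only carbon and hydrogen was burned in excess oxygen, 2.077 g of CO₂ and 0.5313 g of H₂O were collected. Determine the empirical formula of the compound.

C4H5

mol C = 2.077 g CO₂ ÷ 44.009 g/mol = 0.047195 mol
mol H = 2 × 0.5313 g H₂O ÷ 18.015 g/mol = 0.058984 mol
Divide by the smallest (0.047195 mol): C 1.000, H 1.250
Multiplying each by 4 gives whole numbers: C 4.00, H 5.00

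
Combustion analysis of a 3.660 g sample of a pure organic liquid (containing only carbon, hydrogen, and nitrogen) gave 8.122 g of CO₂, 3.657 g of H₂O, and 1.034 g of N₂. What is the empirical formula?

mol C = 8.122 g CO₂ ÷ 44.009 g/mol = 0.18455 mol
mol H = 2 × 3.657 g H₂O ÷ 18.015 g/mol = 0.40600 mol
mol N = 2 × 1.034 g N₂ ÷ 28.014 g/mol = 0.073820 mol
Divide by the smallest (0.073820 mol): C 2.500, H 5.500, N 1.000
Multiplying each by 2 gives whole numbers: C 5.00, H 11.00, N 2.00

C5H11N2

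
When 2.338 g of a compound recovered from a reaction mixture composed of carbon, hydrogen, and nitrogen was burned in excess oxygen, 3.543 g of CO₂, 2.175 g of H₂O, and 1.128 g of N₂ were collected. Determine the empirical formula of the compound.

CH3N

mol C = 3.543 g CO₂ ÷ 44.009 g/mol = 0.080506 mol
mol H = 2 × 2.175 g H₂O ÷ 18.015 g/mol = 0.24147 mol
mol N = 2 × 1.128 g N₂ ÷ 28.014 g/mol = 0.080531 mol
Divide by the smallest (0.080506 mol): C 1.000, H 2.999, N 1.000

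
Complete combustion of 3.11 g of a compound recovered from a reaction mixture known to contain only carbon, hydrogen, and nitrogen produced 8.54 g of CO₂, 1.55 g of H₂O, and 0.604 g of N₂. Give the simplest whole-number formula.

mol C = 8.54 g CO₂ ÷ 44.009 g/mol = 0.1941 mol
mol H = 2 × 1.55 g H₂O ÷ 18.015 g/mol = 0.1721 mol
mol N = 2 × 0.604 g N₂ ÷ 28.014 g/mol = 0.04312 mol
Divide by the smallest (0.04312 mol): C 4.500, H 3.991, N 1.000
Multiplying each by 2 gives whole numbers: C 9.00, H 7.98, N 2.00

C9H8N2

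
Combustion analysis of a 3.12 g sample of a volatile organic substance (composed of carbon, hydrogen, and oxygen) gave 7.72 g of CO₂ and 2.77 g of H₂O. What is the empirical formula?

mol C = 7.72 g CO₂ ÷ 44.009 g/mol = 0.1754 mol
mol H = 2 × 2.77 g H₂O ÷ 18.015 g/mol = 0.3075 mol
mass O = 3.12 − (2.107 + 0.3100) = 0.7031 g → mol O = 0.7031 ÷ 15.999 = 0.04394 mol
Divide by the smallest (0.04394 mol): C 3.992, H 6.998, O 1.000

C4H7O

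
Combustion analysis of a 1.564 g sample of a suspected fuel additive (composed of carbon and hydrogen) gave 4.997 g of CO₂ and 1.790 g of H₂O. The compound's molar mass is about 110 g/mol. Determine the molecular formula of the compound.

C8H14

mol C = 4.997 g CO₂ ÷ 44.009 g/mol = 0.11354 mol
mol H = 2 × 1.790 g H₂O ÷ 18.015 g/mol = 0.19872 mol
Divide by the smallest (0.11354 mol): C 1.000, H 1.750
Multiplying each by 4 gives whole numbers: C 4.00, H 7.00
Empirical formula: C4H7
Empirical-formula mass = 55.10 g/mol; 110 ÷ 55.10 ≈ 2, so the molecular formula is C8H14.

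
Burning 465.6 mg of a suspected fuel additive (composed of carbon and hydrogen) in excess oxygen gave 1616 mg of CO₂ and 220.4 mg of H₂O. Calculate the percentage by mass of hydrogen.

mol C = 1.616 g CO₂ ÷ 44.009 g/mol = 0.036720 mol
mol H = 2 × 0.2204 g H₂O ÷ 18.015 g/mol = 0.024468 mol
mass % H = 0.024664 g ÷ 0.4656 g × 100%

5.30%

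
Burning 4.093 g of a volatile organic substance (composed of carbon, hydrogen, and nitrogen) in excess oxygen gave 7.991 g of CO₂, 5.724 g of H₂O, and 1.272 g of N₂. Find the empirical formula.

mol C = 7.991 g CO₂ ÷ 44.009 g/mol = 0.18158 mol
mol H = 2 × 5.724 g H₂O ÷ 18.015 g/mol = 0.63547 mol
mol N = 2 × 1.272 g N₂ ÷ 28.014 g/mol = 0.090812 mol
Divide by the smallest (0.090812 mol): C 1.999, H 6.998, N 1.000

C2H7N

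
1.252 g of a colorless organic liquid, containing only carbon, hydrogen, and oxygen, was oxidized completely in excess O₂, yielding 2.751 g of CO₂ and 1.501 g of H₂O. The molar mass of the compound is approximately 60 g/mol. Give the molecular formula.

mol C = 2.751 g CO₂ ÷ 44.009 g/mol = 0.062510 mol
mol H = 2 × 1.501 g H₂O ÷ 18.015 g/mol = 0.16664 mol
mass O = 1.252 − (0.75081 + 0.16797) = 0.33322 g → mol O = 0.33322 ÷ 15.999 = 0.020828 mol
Divide by the smallest (0.020828 mol): C 3.001, H 8.001, O 1.000
Empirical formula: C3H8O
Empirical-formula mass = 60.10 g/mol; 60 ÷ 60.10 ≈ 1, so the molecular formula is C3H8O.

C3H8O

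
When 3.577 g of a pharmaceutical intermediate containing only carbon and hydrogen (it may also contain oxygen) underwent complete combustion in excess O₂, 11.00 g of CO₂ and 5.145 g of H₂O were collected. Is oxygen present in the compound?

mol C = 11.00 g CO₂ ÷ 44.009 g/mol = 0.24995 mol
mol H = 2 × 5.145 g H₂O ÷ 18.015 g/mol = 0.57119 mol
C and H together account for 3.5779 g — essentially the entire 3.577 g sample — so the compound contains no oxygen.

no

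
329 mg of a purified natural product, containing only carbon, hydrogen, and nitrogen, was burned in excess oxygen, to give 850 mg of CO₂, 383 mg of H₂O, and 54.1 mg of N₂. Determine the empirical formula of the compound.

C5H11N

mol C = 0.850 g CO₂ ÷ 44.009 g/mol = 0.01931 mol
mol H = 2 × 0.383 g H₂O ÷ 18.015 g/mol = 0.04252 mol
mol N = 2 × 0.0541 g N₂ ÷ 28.014 g/mol = 0.003862 mol
Divide by the smallest (0.003862 mol): C 5.001, H 11.009, N 1.000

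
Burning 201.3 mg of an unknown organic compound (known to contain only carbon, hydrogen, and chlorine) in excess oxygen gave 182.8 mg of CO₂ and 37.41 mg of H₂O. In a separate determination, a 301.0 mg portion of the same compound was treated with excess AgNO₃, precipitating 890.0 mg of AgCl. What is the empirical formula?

CHCl

mol C = 0.1828 g CO₂ ÷ 44.009 g/mol = 0.0041537 mol
mol H = 2 × 0.03741 g H₂O ÷ 18.015 g/mol = 0.0041532 mol
From the AgCl data: mol Cl per gram of compound = (0.8900 ÷ 143.318) ÷ 0.3010 = 0.020631 mol/g, so in the 0.2013 g combustion sample mol Cl = 0.0041530 mol
Divide by the smallest (0.0041530 mol): C 1.000, H 1.000, Cl 1.000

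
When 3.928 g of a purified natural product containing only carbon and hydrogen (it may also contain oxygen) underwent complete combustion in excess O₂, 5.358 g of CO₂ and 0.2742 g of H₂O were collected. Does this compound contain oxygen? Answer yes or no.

yes

mol C = 5.358 g CO₂ ÷ 44.009 g/mol = 0.12175 mol
mol H = 2 × 0.2742 g H₂O ÷ 18.015 g/mol = 0.030441 mol
C and H account for only 1.4930 g of the 3.928 g sample; the remaining 2.4350 g must be oxygen.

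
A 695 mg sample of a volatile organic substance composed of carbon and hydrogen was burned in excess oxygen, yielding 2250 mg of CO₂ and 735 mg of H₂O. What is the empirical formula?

C5H8

mol C = 2.25 g CO₂ ÷ 44.009 g/mol = 0.05113 mol
mol H = 2 × 0.735 g H₂O ÷ 18.015 g/mol = 0.08160 mol
Divide by the smallest (0.05113 mol): C 1.000, H 1.596
Multiplying each by 5 gives whole numbers: C 5.00, H 7.98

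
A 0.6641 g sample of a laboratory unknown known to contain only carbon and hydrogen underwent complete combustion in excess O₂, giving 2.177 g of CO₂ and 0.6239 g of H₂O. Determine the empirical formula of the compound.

mol C = 2.177 g CO₂ ÷ 44.009 g/mol = 0.049467 mol
mol H = 2 × 0.6239 g H₂O ÷ 18.015 g/mol = 0.069265 mol
Divide by the smallest (0.049467 mol): C 1.000, H 1.400
Multiplying each by 5 gives whole numbers: C 5.00, H 7.00

C5H7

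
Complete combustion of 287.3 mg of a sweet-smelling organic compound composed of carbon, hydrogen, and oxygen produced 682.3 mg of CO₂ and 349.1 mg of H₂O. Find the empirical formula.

mol C = 0.6823 g CO₂ ÷ 44.009 g/mol = 0.015504 mol
mol H = 2 × 0.3491 g H₂O ÷ 18.015 g/mol = 0.038757 mol
mass O = 0.2873 − (0.18621 + 0.039067) = 0.062019 g → mol O = 0.062019 ÷ 15.999 = 0.0038764 mol
Divide by the smallest (0.0038764 mol): C 3.999, H 9.998, O 1.000

C4H10O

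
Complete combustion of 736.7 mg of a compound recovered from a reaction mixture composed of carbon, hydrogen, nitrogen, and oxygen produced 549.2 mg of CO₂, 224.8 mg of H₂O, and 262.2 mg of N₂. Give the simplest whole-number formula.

C2H4N3O3

mol C = 0.5492 g CO₂ ÷ 44.009 g/mol = 0.012479 mol
mol H = 2 × 0.2248 g H₂O ÷ 18.015 g/mol = 0.024957 mol
mol N = 2 × 0.2622 g N₂ ÷ 28.014 g/mol = 0.018719 mol
mass O = 0.7367 − (0.14989 + 0.025157 + 0.26220) = 0.29945 g → mol O = 0.29945 ÷ 15.999 = 0.018717 mol
Divide by the smallest (0.012479 mol): C 1.000, H 2.000, N 1.500, O 1.500
Multiplying each by 2 gives whole numbers: C 2.00, H 4.00, N 3.00, O 3.00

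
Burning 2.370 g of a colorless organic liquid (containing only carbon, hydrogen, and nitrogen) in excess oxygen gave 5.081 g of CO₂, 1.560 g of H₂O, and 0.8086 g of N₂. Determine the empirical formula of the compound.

C2H3N

mol C = 5.081 g CO₂ ÷ 44.009 g/mol = 0.11545 mol
mol H = 2 × 1.560 g H₂O ÷ 18.015 g/mol = 0.17319 mol
mol N = 2 × 0.8086 g N₂ ÷ 28.014 g/mol = 0.057728 mol
Divide by the smallest (0.057728 mol): C 2.000, H 3.000, N 1.000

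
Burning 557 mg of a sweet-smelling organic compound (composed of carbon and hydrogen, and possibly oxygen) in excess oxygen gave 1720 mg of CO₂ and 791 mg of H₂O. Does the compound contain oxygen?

no

mol C = 1.72 g CO₂ ÷ 44.009 g/mol = 0.03908 mol
mol H = 2 × 0.791 g H₂O ÷ 18.015 g/mol = 0.08782 mol
C and H together account for 0.5579 g — essentially the entire 0.557 g sample — so the compound contains no oxygen.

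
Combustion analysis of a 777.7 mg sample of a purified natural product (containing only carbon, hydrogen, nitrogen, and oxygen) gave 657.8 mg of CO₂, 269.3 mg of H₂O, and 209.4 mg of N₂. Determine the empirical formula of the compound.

C2H4N2O3

mol C = 0.6578 g CO₂ ÷ 44.009 g/mol = 0.014947 mol
mol H = 2 × 0.2693 g H₂O ÷ 18.015 g/mol = 0.029897 mol
mol N = 2 × 0.2094 g N₂ ÷ 28.014 g/mol = 0.014950 mol
mass O = 0.7777 − (0.17953 + 0.030136 + 0.20940) = 0.35864 g → mol O = 0.35864 ÷ 15.999 = 0.022416 mol
Divide by the smallest (0.014947 mol): C 1.000, H 2.000, N 1.000, O 1.500
Multiplying each by 2 gives whole numbers: C 2.00, H 4.00, N 2.00, O 3.00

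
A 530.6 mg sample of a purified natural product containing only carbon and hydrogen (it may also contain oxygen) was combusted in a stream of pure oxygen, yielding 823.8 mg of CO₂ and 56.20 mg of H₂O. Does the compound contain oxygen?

mol C = 0.8238 g CO₂ ÷ 44.009 g/mol = 0.018719 mol
mol H = 2 × 0.05620 g H₂O ÷ 18.015 g/mol = 0.0062392 mol
C and H account for only 0.23112 g of the 0.5306 g sample; the remaining 0.29948 g must be oxygen.

yes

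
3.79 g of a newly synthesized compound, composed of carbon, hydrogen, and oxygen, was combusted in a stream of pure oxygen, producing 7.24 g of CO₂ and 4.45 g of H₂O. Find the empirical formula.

C2H6O

mol C = 7.24 g CO₂ ÷ 44.009 g/mol = 0.1645 mol
mol H = 2 × 4.45 g H₂O ÷ 18.015 g/mol = 0.4940 mol
mass O = 3.79 − (1.976 + 0.4980) = 1.316 g → mol O = 1.316 ÷ 15.999 = 0.08226 mol
Divide by the smallest (0.08226 mol): C 2.000, H 6.006, O 1.000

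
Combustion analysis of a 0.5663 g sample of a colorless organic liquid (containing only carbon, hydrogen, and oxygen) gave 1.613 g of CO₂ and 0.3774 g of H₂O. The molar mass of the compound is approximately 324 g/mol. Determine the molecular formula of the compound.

C21H24O3

mol C = 1.613 g CO₂ ÷ 44.009 g/mol = 0.036652 mol
mol H = 2 × 0.3774 g H₂O ÷ 18.015 g/mol = 0.041898 mol
mass O = 0.5663 − (0.44022 + 0.042234) = 0.083844 g → mol O = 0.083844 ÷ 15.999 = 0.0052406 mol
Divide by the smallest (0.0052406 mol): C 6.994, H 7.995, O 1.000
Empirical formula: C7H8O
Empirical-formula mass = 108.14 g/mol; 324 ÷ 108.14 ≈ 3, so the molecular formula is C21H24O3.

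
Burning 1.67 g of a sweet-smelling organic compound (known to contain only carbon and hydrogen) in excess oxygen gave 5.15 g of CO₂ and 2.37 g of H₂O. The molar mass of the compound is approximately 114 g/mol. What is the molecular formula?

mol C = 5.15 g CO₂ ÷ 44.009 g/mol = 0.1170 mol
mol H = 2 × 2.37 g H₂O ÷ 18.015 g/mol = 0.2631 mol
Divide by the smallest (0.1170 mol): C 1.000, H 2.248
Multiplying each by 4 gives whole numbers: C 4.00, H 8.99
Empirical formula: C4H9
Empirical-formula mass = 57.12 g/mol; 114 ÷ 57.12 ≈ 2, so the molecular formula is C8H18.

C8H18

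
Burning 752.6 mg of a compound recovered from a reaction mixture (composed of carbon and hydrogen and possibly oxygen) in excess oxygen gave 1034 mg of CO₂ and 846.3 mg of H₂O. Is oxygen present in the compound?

mol C = 1.034 g CO₂ ÷ 44.009 g/mol = 0.023495 mol
mol H = 2 × 0.8463 g H₂O ÷ 18.015 g/mol = 0.093955 mol
C and H account for only 0.37691 g of the 0.7526 g sample; the remaining 0.37569 g must be oxygen.

yes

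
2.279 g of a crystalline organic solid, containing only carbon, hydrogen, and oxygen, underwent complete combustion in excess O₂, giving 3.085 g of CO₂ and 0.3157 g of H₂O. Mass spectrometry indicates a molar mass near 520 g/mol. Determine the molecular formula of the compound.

mol C = 3.085 g CO₂ ÷ 44.009 g/mol = 0.070099 mol
mol H = 2 × 0.3157 g H₂O ÷ 18.015 g/mol = 0.035049 mol
mass O = 2.279 − (0.84196 + 0.035329) = 1.4017 g → mol O = 1.4017 ÷ 15.999 = 0.087612 mol
Divide by the smallest (0.035049 mol): C 2.000, H 1.000, O 2.500
Multiplying each by 2 gives whole numbers: C 4.00, H 2.00, O 5.00
Empirical formula: C4H2O5
Empirical-formula mass = 130.06 g/mol; 520 ÷ 130.06 ≈ 4, so the molecular formula is C16H8O20.

C16H8O20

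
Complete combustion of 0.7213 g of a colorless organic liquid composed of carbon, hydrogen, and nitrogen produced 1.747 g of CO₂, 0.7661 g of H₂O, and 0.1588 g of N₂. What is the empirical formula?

C7H15N2

mol C = 1.747 g CO₂ ÷ 44.009 g/mol = 0.039696 mol
mol H = 2 × 0.7661 g H₂O ÷ 18.015 g/mol = 0.085051 mol
mol N = 2 × 0.1588 g N₂ ÷ 28.014 g/mol = 0.011337 mol
Divide by the smallest (0.011337 mol): C 3.501, H 7.502, N 1.000
Multiplying each by 2 gives whole numbers: C 7.00, H 15.00, N 2.00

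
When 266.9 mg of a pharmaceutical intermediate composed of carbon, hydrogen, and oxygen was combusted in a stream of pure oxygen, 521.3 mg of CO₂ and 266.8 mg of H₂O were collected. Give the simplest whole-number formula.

C2H5O

mol C = 0.5213 g CO₂ ÷ 44.009 g/mol = 0.011845 mol
mol H = 2 × 0.2668 g H₂O ÷ 18.015 g/mol = 0.029620 mol
mass O = 0.2669 − (0.14227 + 0.029857) = 0.094769 g → mol O = 0.094769 ÷ 15.999 = 0.0059235 mol
Divide by the smallest (0.0059235 mol): C 2.000, H 5.000, O 1.000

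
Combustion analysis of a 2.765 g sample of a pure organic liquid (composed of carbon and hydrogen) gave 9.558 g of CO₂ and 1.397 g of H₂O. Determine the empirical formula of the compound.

mol C = 9.558 g CO₂ ÷ 44.009 g/mol = 0.21718 mol
mol H = 2 × 1.397 g H₂O ÷ 18.015 g/mol = 0.15509 mol
Divide by the smallest (0.15509 mol): C 1.400, H 1.000
Multiplying each by 5 gives whole numbers: C 7.00, H 5.00

C7H5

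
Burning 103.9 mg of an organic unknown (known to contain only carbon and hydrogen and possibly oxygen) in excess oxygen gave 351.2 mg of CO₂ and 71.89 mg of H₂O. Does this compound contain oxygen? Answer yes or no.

no

mol C = 0.3512 g CO₂ ÷ 44.009 g/mol = 0.0079802 mol
mol H = 2 × 0.07189 g H₂O ÷ 18.015 g/mol = 0.0079811 mol
C and H together account for 0.10389 g — essentially the entire 0.1039 g sample — so the compound contains no oxygen.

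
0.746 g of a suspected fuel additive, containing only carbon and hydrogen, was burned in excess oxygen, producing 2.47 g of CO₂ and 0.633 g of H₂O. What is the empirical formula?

C4H5

mol C = 2.47 g CO₂ ÷ 44.009 g/mol = 0.05612 mol
mol H = 2 × 0.633 g H₂O ÷ 18.015 g/mol = 0.07027 mol
Divide by the smallest (0.05612 mol): C 1.000, H 1.252
Multiplying each by 4 gives whole numbers: C 4.00, H 5.01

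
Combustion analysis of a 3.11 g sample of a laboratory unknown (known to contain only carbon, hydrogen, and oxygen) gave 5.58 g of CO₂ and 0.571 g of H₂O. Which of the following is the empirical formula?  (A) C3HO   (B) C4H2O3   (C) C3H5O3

(B) C4H2O3

mol C = 5.58 g CO₂ ÷ 44.009 g/mol = 0.1268 mol
mol H = 2 × 0.571 g H₂O ÷ 18.015 g/mol = 0.06339 mol
mass O = 3.11 − (1.523 + 0.06390) = 1.523 g → mol O = 1.523 ÷ 15.999 = 0.09521 mol
Divide by the smallest (0.06339 mol): C 2.000, H 1.000, O 1.502
Multiplying each by 2 gives whole numbers: C 4.00, H 2.00, O 3.00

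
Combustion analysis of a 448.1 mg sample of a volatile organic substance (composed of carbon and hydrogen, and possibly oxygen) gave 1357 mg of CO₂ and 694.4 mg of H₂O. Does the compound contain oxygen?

mol C = 1.357 g CO₂ ÷ 44.009 g/mol = 0.030835 mol
mol H = 2 × 0.6944 g H₂O ÷ 18.015 g/mol = 0.077091 mol
C and H together account for 0.44806 g — essentially the entire 0.4481 g sample — so the compound contains no oxygen.

no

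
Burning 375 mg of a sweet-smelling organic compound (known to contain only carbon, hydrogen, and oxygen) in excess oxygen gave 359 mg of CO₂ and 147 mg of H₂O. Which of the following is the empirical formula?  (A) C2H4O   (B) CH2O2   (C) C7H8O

(B) CH2O2

mol C = 0.359 g CO₂ ÷ 44.009 g/mol = 0.008157 mol
mol H = 2 × 0.147 g H₂O ÷ 18.015 g/mol = 0.01632 mol
mass O = 0.375 − (0.09798 + 0.01645) = 0.2606 g → mol O = 0.2606 ÷ 15.999 = 0.01629 mol
Divide by the smallest (0.008157 mol): C 1.000, H 2.001, O 1.997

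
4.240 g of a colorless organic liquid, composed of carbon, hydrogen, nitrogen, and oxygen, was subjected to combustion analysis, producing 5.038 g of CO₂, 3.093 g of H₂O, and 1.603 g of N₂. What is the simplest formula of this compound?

C2H6N2O

mol C = 5.038 g CO₂ ÷ 44.009 g/mol = 0.11448 mol
mol H = 2 × 3.093 g H₂O ÷ 18.015 g/mol = 0.34338 mol
mol N = 2 × 1.603 g N₂ ÷ 28.014 g/mol = 0.11444 mol
mass O = 4.240 − (1.3750 + 0.34613 + 1.6030) = 0.91589 g → mol O = 0.91589 ÷ 15.999 = 0.057247 mol
Divide by the smallest (0.057247 mol): C 2.000, H 5.998, N 1.999, O 1.000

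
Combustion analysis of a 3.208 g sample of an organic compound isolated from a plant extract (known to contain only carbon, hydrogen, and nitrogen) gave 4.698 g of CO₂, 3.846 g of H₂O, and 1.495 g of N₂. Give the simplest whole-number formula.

mol C = 4.698 g CO₂ ÷ 44.009 g/mol = 0.10675 mol
mol H = 2 × 3.846 g H₂O ÷ 18.015 g/mol = 0.42698 mol
mol N = 2 × 1.495 g N₂ ÷ 28.014 g/mol = 0.10673 mol
Divide by the smallest (0.10673 mol): C 1.000, H 4.000, N 1.000

CH4N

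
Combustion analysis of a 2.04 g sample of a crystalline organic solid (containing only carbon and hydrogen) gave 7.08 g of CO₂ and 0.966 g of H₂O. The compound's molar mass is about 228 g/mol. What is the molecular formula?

C18H12

mol C = 7.08 g CO₂ ÷ 44.009 g/mol = 0.1609 mol
mol H = 2 × 0.966 g H₂O ÷ 18.015 g/mol = 0.1072 mol
Divide by the smallest (0.1072 mol): C 1.500, H 1.000
Multiplying each by 2 gives whole numbers: C 3.00, H 2.00
Empirical formula: C3H2
Empirical-formula mass = 38.05 g/mol; 228 ÷ 38.05 ≈ 6, so the molecular formula is C18H12.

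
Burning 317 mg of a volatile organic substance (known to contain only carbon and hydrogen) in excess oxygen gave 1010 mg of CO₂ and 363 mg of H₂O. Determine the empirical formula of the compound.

C4H7

mol C = 1.01 g CO₂ ÷ 44.009 g/mol = 0.02295 mol
mol H = 2 × 0.363 g H₂O ÷ 18.015 g/mol = 0.04030 mol
Divide by the smallest (0.02295 mol): C 1.000, H 1.756
Multiplying each by 4 gives whole numbers: C 4.00, H 7.02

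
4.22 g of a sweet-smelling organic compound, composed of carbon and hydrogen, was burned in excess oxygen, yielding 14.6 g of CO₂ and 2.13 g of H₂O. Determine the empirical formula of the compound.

mol C = 14.6 g CO₂ ÷ 44.009 g/mol = 0.3318 mol
mol H = 2 × 2.13 g H₂O ÷ 18.015 g/mol = 0.2365 mol
Divide by the smallest (0.2365 mol): C 1.403, H 1.000
Multiplying each by 5 gives whole numbers: C 7.01, H 5.00

C7H5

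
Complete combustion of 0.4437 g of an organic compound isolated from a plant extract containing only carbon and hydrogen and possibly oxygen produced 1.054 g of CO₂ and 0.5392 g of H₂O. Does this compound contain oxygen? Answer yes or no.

yes

mol C = 1.054 g CO₂ ÷ 44.009 g/mol = 0.023950 mol
mol H = 2 × 0.5392 g H₂O ÷ 18.015 g/mol = 0.059861 mol
C and H account for only 0.34800 g of the 0.4437 g sample; the remaining 0.095701 g must be oxygen.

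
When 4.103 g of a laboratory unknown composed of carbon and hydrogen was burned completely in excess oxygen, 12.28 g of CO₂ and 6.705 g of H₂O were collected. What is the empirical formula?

mol C = 12.28 g CO₂ ÷ 44.009 g/mol = 0.27903 mol
mol H = 2 × 6.705 g H₂O ÷ 18.015 g/mol = 0.74438 mol
Divide by the smallest (0.27903 mol): C 1.000, H 2.668
Multiplying each by 3 gives whole numbers: C 3.00, H 8.00

C3H8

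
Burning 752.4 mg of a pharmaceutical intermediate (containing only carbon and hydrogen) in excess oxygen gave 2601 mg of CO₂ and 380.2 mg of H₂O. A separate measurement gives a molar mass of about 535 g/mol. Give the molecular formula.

C42H30

mol C = 2.601 g CO₂ ÷ 44.009 g/mol = 0.059102 mol
mol H = 2 × 0.3802 g H₂O ÷ 18.015 g/mol = 0.042209 mol
Divide by the smallest (0.042209 mol): C 1.400, H 1.000
Multiplying each by 5 gives whole numbers: C 7.00, H 5.00
Empirical formula: C7H5
Empirical-formula mass = 89.12 g/mol; 535 ÷ 89.12 ≈ 6, so the molecular formula is C42H30.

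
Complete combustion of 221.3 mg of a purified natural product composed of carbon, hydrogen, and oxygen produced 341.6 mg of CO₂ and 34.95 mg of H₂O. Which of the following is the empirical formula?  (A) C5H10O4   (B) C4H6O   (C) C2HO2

mol C = 0.3416 g CO₂ ÷ 44.009 g/mol = 0.0077620 mol
mol H = 2 × 0.03495 g H₂O ÷ 18.015 g/mol = 0.0038801 mol
mass O = 0.2213 − (0.093230 + 0.0039111) = 0.12416 g → mol O = 0.12416 ÷ 15.999 = 0.0077604 mol
Divide by the smallest (0.0038801 mol): C 2.000, H 1.000, O 2.000

(C) C2HO2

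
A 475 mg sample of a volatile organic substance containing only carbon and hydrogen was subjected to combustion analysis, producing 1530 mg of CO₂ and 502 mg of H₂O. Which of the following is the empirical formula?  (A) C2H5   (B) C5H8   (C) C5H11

mol C = 1.53 g CO₂ ÷ 44.009 g/mol = 0.03477 mol
mol H = 2 × 0.502 g H₂O ÷ 18.015 g/mol = 0.05573 mol
Divide by the smallest (0.03477 mol): C 1.000, H 1.603
Multiplying each by 5 gives whole numbers: C 5.00, H 8.02

(B) C5H8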